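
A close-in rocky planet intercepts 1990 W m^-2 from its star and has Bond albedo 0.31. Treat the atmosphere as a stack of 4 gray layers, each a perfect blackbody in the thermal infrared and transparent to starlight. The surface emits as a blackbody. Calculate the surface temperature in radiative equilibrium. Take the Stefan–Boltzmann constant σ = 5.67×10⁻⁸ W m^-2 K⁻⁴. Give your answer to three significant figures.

The effective emission temperature is T_e = [S(1−α)/(4σ)]^¼ = 278.9 K.
For an N-layer opaque stack, T_s⁴ = (N+1)T_e⁴, hence T_s = (5)^(1/4)×278.9 K = 417.1 K.

417 kelvin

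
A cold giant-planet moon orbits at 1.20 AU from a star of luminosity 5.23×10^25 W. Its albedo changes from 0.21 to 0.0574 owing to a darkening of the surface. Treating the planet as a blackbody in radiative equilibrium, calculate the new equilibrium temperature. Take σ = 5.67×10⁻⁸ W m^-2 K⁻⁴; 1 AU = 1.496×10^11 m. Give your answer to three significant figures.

152 kelvin

Orbital distance: d = 1.20 AU = 1.795×10^11 m.
Flux at the orbit: S = L/(4πd²) = 5.23×10^25/(4π·(1.80×10^11)²) = 129.1 W m^-2.
T₂ = [S(1−α₂)/(4σ)]^(1/4) = [129.1·0.943/(4σ)]^(1/4) = 152.2 K.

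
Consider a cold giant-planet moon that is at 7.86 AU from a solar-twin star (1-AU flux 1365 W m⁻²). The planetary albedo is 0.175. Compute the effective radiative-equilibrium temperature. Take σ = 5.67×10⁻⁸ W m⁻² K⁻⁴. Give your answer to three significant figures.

By the inverse-square law, S = 1365/7.86² = 22.09 W m⁻².
Absorbed flux (global mean): S(1−α)/4 = 22.09·0.825/4 = 4.557 W m⁻².
Set σT⁴ = 4.557 → T = (4.557/σ)^(1/4) = 94.68 K.

94.7 K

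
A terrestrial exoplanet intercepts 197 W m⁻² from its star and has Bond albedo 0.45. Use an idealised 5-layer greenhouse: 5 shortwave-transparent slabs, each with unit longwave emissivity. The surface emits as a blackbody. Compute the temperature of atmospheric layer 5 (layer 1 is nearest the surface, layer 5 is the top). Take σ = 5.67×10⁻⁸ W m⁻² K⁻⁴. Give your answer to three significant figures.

148 K

OLR = S(1−α)/4 = 27.09 W m⁻²; the top layer radiates at T_e = 147.8 K.
In the N-layer model, layer k (counted from the surface) has T_k = (N+1−k)^(1/4)·T_e.
With k = 5: T_5 = (5+1−5)^¼·147.8 K = 147.8 K.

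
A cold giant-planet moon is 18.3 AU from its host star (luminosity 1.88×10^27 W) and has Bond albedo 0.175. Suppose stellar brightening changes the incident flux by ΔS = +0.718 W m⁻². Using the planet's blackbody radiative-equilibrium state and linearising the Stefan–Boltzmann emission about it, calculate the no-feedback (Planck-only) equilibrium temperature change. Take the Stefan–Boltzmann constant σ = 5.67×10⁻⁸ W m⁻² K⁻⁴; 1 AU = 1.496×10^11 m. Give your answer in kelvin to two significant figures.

Orbital distance: d = 18.3 AU = 2.738×10^12 m.
Flux at the orbit: S = L/(4πd²) = 1.88×10^27/(4π·(2.74×10^12)²) = 19.96 W m⁻².
Unperturbed T_e = [19.96·(1−0.175)/(4σ)]^¼ = 92.31 K.
Only a fraction (1−α) is absorbed and it's spread over 4πR², so ΔF = (1−α)ΔS/4 = 0.1481 W m⁻².
Linearising σT⁴ gives d(σT⁴)/dT = 4σT_e³ = 0.1784 W m⁻² per K.
Hence the no-feedback warming is ΔF/(4σT_e³) = 0.830 K.

0.83 K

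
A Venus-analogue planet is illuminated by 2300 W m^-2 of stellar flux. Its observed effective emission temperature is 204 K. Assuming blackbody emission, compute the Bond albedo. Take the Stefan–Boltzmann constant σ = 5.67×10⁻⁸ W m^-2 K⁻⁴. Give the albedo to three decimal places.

Rearranging the radiative balance, α = 1 − 4σT⁴/S.
σT⁴ = 98.20 W m^-2, so 4σT⁴ = 392.8 W m^-2.
1−α = 392.8/2300 = 0.1708, so α = 0.8292.

0.829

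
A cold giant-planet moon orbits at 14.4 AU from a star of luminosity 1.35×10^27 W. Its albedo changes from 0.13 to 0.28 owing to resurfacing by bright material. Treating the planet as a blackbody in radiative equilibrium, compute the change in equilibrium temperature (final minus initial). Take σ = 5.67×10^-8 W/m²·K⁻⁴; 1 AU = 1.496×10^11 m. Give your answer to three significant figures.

Orbital distance: d = 14.4 AU = 2.154×10^12 m.
Flux at the orbit: S = L/(4πd²) = 1.35×10^27/(4π·(2.15×10^12)²) = 23.15 W/m².
With α = 0.13, T₁ = 97.07 K.
Final:   T₂ = [S(1−0.28)/(4σ)]^(1/4) = 92.59 K.
ΔT = T₂ − T₁ = -4.486 K.

-4.49 K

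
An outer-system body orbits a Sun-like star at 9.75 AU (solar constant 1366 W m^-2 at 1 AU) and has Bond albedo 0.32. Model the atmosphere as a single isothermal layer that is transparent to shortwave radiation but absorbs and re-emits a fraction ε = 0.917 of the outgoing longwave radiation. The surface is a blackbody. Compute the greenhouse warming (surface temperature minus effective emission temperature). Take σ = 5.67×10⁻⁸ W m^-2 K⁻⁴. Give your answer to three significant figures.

13.4 kelvin

By the inverse-square law, S = 1366/9.75² = 14.37 W m^-2.
At the top of the atmosphere, σT_e⁴ = S(1−α)/4 = 2.443 W m^-2, giving T_e = 81.02 K.
The surface balance (absorbed SW + ε·downward IR = σT_s⁴) with T_a⁴ = T_s⁴/2 reduces to T_s = T_e·[2/(2−ε)]^¼ = 94.44 K.
The atmosphere warms the surface by 13.43 K.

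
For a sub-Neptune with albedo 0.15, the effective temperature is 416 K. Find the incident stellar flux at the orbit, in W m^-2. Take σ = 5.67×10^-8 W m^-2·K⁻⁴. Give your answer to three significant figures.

From S(1−α)/4 = σT⁴: S = 4σT⁴/(1−α).
σT⁴ = 5.67×10⁻⁸·(416)⁴ = 1698 W m^-2.
S = 4·1698/0.85 = 7991 W m^-2.

7990 W m^-2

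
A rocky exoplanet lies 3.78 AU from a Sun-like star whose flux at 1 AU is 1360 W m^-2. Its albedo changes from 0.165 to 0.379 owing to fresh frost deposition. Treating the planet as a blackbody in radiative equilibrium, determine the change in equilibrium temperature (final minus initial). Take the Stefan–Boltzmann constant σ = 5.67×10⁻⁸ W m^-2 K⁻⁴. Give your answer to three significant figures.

-9.76 K

Irradiance scales as 1/d², so S = 1360 W m^-2 × (1/3.78)² = 95.18 W m^-2.
With α = 0.165, T₁ = 136.8 K.
After:  T₂ = [95.18·0.621/(4σ)]^(1/4) = 127.1 K.
Change: 127.1 − 136.8 = -9.762 K.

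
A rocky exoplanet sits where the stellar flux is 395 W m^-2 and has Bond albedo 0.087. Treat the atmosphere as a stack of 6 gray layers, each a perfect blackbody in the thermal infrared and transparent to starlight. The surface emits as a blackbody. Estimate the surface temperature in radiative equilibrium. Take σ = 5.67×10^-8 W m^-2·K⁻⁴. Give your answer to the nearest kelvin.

325 kelvin

The effective emission temperature is T_e = [S(1−α)/(4σ)]^¼ = 199.7 K.
Layer-by-layer balance gives σT_s⁴ = (N+1)σT_e⁴, so T_s = 7^¼·199.7 = 324.8 K.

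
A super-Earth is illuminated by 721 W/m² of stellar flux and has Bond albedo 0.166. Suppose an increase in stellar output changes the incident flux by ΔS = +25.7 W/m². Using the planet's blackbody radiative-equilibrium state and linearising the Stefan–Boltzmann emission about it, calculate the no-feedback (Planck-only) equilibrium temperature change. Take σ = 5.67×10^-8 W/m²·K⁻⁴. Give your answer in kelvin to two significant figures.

Unperturbed T_e = [721.0·(1−0.166)/(4σ)]^¼ = 226.9 K.
ΔF = Δ[S(1−α)]/4 = (1−0.166)·+25.7/4 = 5.358 W/m².
The Planck feedback parameter is 4σT_e³ = 2.650 W/m²/K.
Hence the no-feedback warming is ΔF/(4σT_e³) = 2.02 K.

2.0 kelvin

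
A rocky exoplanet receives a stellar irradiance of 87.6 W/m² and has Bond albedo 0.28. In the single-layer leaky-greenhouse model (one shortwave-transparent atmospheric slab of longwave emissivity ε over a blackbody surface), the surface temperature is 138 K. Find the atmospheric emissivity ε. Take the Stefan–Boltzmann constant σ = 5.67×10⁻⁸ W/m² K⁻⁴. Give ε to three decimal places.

0.466

Effective temperature: T_e = [S(1−α)/(4σ)]^(1/4) = 129.1 K.
T_s⁴ = T_e⁴·2/(2−ε) → ε = 2 − 2(T_e/T_s)⁴ = 2 − 2·(129.1/138)⁴ = 0.4664.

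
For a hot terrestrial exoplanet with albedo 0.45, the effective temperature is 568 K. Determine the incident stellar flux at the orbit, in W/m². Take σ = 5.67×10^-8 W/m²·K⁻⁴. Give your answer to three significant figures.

42900 W/m²

From S(1−α)/4 = σT⁴: S = 4σT⁴/(1−α).
The emitted flux is σT⁴ = 5902 W/m².
S = 4·5902/0.55 = 42920 W/m².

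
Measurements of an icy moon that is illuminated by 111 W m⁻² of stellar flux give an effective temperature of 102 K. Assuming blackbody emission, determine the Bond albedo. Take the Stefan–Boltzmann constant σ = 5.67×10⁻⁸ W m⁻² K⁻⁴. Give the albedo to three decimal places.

0.779

Energy balance: S(1−α)/4 = σT⁴, so 1−α = 4σT⁴/S.
σT⁴ = 6.137 W m⁻², so 4σT⁴ = 24.55 W m⁻².
1−α = 24.55/111.0 = 0.2212, so α = 0.7788.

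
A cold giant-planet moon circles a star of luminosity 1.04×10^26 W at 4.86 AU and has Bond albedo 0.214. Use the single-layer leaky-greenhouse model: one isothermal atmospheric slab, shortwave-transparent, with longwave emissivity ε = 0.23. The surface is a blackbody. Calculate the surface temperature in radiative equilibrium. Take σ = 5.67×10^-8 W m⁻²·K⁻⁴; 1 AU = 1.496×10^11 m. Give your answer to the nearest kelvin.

d = 4.86 × 1.496×10^11 m = 7.271×10^11 m.
Flux at the orbit: S = L/(4πd²) = 1.04×10^26/(4π·(7.27×10^11)²) = 15.66 W m⁻².
The planet radiates to space at T_e = [S(1−α)/(4σ)]^(1/4) = 85.83 K.
For a single slab of emissivity ε, T_s⁴ = 2T_e⁴/(2−ε); thus T_s = 85.83·(1.13)^(1/4) = 88.49 K.

88 kelvin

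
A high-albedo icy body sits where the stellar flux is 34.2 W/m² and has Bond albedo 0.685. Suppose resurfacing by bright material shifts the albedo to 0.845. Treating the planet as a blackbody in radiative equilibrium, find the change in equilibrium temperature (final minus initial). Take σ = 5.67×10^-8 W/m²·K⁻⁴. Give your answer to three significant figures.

Before: T₁ = [34.20·0.315/(4σ)]^(1/4) = 83.02 K.
With α = 0.845, T₂ = 69.53 K.
ΔT = T₂ − T₁ = -13.49 K.

-13.5 K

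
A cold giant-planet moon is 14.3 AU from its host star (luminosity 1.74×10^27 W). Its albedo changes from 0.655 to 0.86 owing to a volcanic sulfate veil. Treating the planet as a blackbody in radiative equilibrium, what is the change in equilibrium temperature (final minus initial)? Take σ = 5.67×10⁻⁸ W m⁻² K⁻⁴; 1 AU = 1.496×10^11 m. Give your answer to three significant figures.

d = 14.3 × 1.496×10^11 m = 2.139×10^12 m.
Flux at the orbit: S = L/(4πd²) = 1.74×10^27/(4π·(2.14×10^12)²) = 30.26 W m⁻².
With α = 0.655, T₁ = 82.37 K.
Final:   T₂ = [S(1−0.86)/(4σ)]^(1/4) = 65.74 K.
ΔT = T₂ − T₁ = -16.63 K.

-16.6 K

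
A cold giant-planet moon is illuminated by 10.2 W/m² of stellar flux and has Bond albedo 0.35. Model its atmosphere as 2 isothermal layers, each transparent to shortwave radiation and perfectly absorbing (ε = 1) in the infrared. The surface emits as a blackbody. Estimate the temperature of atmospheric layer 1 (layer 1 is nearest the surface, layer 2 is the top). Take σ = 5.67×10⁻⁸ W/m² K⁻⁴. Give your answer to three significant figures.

87.4 K

OLR = S(1−α)/4 = 1.657 W/m²; the top layer radiates at T_e = 73.53 K.
The net upward flux σT_e⁴ is constant between every pair of levels, so T_k⁴ = (N+1−k)T_e⁴.
T_1 = (2)^(1/4)·73.53 = 87.44 K.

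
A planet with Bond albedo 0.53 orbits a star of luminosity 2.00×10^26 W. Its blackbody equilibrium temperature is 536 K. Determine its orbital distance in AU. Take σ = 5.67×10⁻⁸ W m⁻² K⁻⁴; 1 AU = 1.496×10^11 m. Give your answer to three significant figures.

Required flux: S = 4σT⁴/(1−α) = 39830 W m⁻².
Then d = [L/(4πS)]^(1/2) = 1.999×10^10 m, i.e. 0.1336 AU.

0.134 AU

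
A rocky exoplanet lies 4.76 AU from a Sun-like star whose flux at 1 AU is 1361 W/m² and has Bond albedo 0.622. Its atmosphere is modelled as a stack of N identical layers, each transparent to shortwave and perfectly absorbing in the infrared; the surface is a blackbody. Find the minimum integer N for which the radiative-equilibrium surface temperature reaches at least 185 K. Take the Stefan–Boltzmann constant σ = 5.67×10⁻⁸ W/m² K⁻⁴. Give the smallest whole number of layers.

By the inverse-square law, S = 1361/4.76² = 60.07 W/m².
OLR = S(1−α)/4 = 5.676 W/m²; the top layer radiates at T_e = 100.0 K.
Since T_s⁴ = (N+1)T_e⁴, we need N ≥ (T_s/T_e)⁴ − 1 = 10.700.
Rounding up, N = 11.

11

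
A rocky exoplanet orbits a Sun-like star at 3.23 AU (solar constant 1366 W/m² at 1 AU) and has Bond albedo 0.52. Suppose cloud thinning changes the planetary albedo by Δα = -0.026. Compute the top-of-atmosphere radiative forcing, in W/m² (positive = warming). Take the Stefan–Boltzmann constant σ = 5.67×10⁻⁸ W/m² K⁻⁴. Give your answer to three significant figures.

0.851 W/m²

Flux at the orbit: S = 1366/(3.23)² = 130.9 W/m².
The change in absorbed flux is Δ[S(1−α)/4] = −SΔα/4 = 0.8511 W/m².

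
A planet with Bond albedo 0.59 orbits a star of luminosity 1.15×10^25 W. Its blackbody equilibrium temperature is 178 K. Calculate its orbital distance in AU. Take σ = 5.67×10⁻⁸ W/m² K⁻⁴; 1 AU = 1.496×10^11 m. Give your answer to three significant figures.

The flux needed for this T is 4σT⁴/(1−0.59) = 555.3 W/m².
From L = 4πd²S, d = √(1.15×10^25/(4π·555.3)) = 4.060×10^10 m = 0.2714 AU.

0.271 AU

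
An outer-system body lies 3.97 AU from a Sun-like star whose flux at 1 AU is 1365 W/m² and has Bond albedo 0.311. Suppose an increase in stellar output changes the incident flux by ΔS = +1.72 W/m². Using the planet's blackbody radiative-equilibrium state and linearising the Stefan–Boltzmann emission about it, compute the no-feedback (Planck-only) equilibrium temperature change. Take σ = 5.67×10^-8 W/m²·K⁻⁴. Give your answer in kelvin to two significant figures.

By the inverse-square law, S = 1365/3.97² = 86.61 W/m².
Reference equilibrium: T_e = [S(1−α)/(4σ)]^(1/4) = 127.4 K.
TOA radiative forcing: ΔF = (1−α)ΔS/4 = 0.689·(+1.72)/4 = 0.2963 W/m².
The Planck feedback parameter is 4σT_e³ = 0.4685 W/m²/K.
So ΔT₀ = 0.2963/0.4685 = 0.632 K.

0.63 K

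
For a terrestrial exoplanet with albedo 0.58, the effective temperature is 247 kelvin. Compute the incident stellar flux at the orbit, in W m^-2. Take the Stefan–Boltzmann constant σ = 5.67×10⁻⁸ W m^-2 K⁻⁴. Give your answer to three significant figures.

2010 W m^-2

Invert the energy balance for S: S = 4σT⁴/(1−α).
σT⁴ = 5.67×10⁻⁸·(247)⁴ = 211.0 W m^-2.
S = 4·211.0/0.42 = 2010 W m^-2.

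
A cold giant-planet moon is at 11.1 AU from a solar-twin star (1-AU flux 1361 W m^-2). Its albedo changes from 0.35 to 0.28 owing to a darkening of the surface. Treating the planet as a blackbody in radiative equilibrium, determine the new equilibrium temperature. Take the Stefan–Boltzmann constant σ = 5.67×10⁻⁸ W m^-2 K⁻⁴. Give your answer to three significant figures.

Irradiance scales as 1/d², so S = 1361 W m^-2 × (1/11.1)² = 11.05 W m^-2.
T₂ = [S(1−α₂)/(4σ)]^(1/4) = [11.05·0.72/(4σ)]^(1/4) = 76.95 K.

77.0 K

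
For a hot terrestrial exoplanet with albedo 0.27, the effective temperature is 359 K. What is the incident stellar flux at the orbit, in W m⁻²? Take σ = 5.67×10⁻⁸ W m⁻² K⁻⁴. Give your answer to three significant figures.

5160 W m⁻²

Invert the energy balance for S: S = 4σT⁴/(1−α).
The emitted flux is σT⁴ = 941.8 W m⁻².
So S = 4×941.8/(1−0.27) = 5161 W m⁻².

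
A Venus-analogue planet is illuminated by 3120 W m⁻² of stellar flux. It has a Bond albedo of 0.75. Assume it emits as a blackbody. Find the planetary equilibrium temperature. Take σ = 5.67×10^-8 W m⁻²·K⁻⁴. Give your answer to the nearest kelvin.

242 kelvin

Absorbed flux (global mean): S(1−α)/4 = 3120·0.25/4 = 195.0 W m⁻².
Set σT⁴ = 195.0 → T = (195.0/σ)^(1/4) = 242.2 K.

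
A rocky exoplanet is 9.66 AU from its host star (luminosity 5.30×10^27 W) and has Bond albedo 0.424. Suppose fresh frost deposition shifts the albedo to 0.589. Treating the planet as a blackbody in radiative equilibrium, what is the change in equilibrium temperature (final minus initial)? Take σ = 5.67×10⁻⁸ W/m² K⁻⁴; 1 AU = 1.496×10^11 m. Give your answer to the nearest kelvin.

d = 9.66 × 1.496×10^11 m = 1.445×10^12 m.
Spreading L over a sphere of radius d: S = 5.30×10^27/(4π·1.45×10^12²) = 202.0 W/m².
Initial: T₁ = [S(1−0.424)/(4σ)]^(1/4) = 150.5 K.
Final:   T₂ = [S(1−0.589)/(4σ)]^(1/4) = 138.3 K.
Change: 138.3 − 150.5 = -12.18 K.

-12 K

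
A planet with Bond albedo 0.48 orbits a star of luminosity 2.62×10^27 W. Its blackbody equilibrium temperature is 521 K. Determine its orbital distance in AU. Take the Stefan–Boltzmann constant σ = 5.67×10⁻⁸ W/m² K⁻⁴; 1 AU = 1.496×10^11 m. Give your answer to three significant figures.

0.538 AU

Required flux: S = 4σT⁴/(1−α) = 32140 W/m².
Then d = [L/(4πS)]^(1/2) = 8.055×10^10 m, i.e. 0.5384 AU.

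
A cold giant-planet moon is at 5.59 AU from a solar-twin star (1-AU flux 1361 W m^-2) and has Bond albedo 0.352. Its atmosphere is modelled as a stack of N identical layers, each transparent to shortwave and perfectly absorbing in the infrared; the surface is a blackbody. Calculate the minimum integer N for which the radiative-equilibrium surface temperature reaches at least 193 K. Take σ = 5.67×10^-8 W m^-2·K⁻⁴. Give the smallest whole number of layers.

11

Flux at the orbit: S = 1361/(5.59)² = 43.55 W m^-2.
OLR = S(1−α)/4 = 7.056 W m^-2; the top layer radiates at T_e = 105.6 K.
Since T_s⁴ = (N+1)T_e⁴, we need N ≥ (T_s/T_e)⁴ − 1 = 10.150.
The minimum whole number is N = 11.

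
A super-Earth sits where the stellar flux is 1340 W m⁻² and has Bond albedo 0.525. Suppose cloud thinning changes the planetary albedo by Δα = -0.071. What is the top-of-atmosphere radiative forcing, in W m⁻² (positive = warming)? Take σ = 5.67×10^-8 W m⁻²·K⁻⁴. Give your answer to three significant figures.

TOA radiative forcing: ΔF = −S·Δα/4 = −1340·(-0.071)/4 = 23.78 W m⁻².

23.8 W m⁻²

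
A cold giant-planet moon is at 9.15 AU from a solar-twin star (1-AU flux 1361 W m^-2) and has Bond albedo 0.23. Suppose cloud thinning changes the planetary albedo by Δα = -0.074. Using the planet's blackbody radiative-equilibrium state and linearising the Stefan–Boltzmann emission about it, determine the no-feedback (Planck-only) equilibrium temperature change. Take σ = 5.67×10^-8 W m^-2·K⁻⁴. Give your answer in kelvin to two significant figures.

2.1 kelvin

Irradiance scales as 1/d², so S = 1361 W m^-2 × (1/9.15)² = 16.26 W m^-2.
The baseline emission temperature is T_e = 86.19 K.
TOA radiative forcing: ΔF = −S·Δα/4 = −16.26·(-0.074)/4 = 0.3007 W m^-2.
Linearising σT⁴ gives d(σT⁴)/dT = 4σT_e³ = 0.1452 W m^-2 per K.
So ΔT₀ = 0.3007/0.1452 = 2.07 K.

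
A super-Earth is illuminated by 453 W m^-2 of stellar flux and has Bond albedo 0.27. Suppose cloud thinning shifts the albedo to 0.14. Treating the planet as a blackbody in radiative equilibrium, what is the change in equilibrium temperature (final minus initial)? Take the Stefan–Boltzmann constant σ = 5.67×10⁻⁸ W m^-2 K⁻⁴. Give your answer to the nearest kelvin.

8 kelvin

With α = 0.27, T₁ = 195.4 K.
After:  T₂ = [453.0·0.86/(4σ)]^(1/4) = 203.6 K.
ΔT = T₂ − T₁ = 8.173 K.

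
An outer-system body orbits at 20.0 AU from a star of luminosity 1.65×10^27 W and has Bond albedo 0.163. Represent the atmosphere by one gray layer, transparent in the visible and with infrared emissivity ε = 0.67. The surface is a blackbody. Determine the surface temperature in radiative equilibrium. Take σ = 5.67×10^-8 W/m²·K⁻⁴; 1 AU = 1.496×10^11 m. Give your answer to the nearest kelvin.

d = 20.0 × 1.496×10^11 m = 2.992×10^12 m.
Spreading L over a sphere of radius d: S = 1.65×10^27/(4π·2.99×10^12²) = 14.67 W/m².
The planet radiates to space at T_e = [S(1−α)/(4σ)]^(1/4) = 85.77 K.
The surface balance (absorbed SW + ε·downward IR = σT_s⁴) with T_a⁴ = T_s⁴/2 reduces to T_s = T_e·[2/(2−ε)]^¼ = 94.98 K.

95 kelvin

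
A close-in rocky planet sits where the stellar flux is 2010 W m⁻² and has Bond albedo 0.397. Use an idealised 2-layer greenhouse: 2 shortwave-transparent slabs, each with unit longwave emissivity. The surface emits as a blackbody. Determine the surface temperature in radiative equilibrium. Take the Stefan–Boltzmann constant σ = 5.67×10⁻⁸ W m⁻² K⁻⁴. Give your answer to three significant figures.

356 kelvin

OLR = S(1−α)/4 = 303.0 W m⁻²; the top layer radiates at T_e = 270.4 K.
Layer-by-layer balance gives σT_s⁴ = (N+1)σT_e⁴, so T_s = 3^¼·270.4 = 355.8 K.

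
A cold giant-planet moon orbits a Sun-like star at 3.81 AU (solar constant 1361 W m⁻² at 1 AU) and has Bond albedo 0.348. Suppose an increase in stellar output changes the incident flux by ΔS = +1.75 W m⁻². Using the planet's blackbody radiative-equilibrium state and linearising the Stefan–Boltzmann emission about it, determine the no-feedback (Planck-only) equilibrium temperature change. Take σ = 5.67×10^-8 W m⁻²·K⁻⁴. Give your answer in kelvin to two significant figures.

Flux at the orbit: S = 1361/(3.81)² = 93.76 W m⁻².
The baseline emission temperature is T_e = 128.1 K.
TOA radiative forcing: ΔF = (1−α)ΔS/4 = 0.652·(+1.75)/4 = 0.2853 W m⁻².
Linearising σT⁴ gives d(σT⁴)/dT = 4σT_e³ = 0.4771 W m⁻² per K.
Hence the no-feedback warming is ΔF/(4σT_e³) = 0.598 K.

0.60 K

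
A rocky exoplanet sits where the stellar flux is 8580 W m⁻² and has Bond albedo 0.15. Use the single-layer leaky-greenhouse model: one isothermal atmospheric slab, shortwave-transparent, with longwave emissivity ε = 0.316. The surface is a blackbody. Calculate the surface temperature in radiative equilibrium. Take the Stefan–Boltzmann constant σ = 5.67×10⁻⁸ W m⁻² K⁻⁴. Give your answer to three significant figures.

442 K

At the top of the atmosphere, σT_e⁴ = S(1−α)/4 = 1823 W m⁻², giving T_e = 423.5 K.
Surface balance with a leaky layer gives σT_s⁴ = σT_e⁴·2/(2−ε), so T_s = T_e·[2/(2−0.316)]^(1/4) = 442.1 K.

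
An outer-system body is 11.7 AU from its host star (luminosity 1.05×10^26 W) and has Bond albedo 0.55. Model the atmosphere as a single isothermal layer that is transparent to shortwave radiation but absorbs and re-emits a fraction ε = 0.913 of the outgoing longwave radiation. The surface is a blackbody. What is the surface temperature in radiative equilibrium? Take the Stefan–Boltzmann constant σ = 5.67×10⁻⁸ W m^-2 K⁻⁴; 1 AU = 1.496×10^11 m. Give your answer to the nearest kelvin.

56 K

Orbital distance: d = 11.7 AU = 1.750×10^12 m.
S = L/(4πd²) = 2.727 W m^-2.
The planet radiates to space at T_e = [S(1−α)/(4σ)]^(1/4) = 48.23 K.
The surface balance (absorbed SW + ε·downward IR = σT_s⁴) with T_a⁴ = T_s⁴/2 reduces to T_s = T_e·[2/(2−ε)]^¼ = 56.17 K.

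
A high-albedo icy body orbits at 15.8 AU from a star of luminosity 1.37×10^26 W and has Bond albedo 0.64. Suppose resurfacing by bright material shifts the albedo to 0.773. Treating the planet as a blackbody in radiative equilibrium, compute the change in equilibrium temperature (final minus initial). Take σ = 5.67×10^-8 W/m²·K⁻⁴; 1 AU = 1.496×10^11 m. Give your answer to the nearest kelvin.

Orbital distance: d = 15.8 AU = 2.364×10^12 m.
Spreading L over a sphere of radius d: S = 1.37×10^26/(4π·2.36×10^12²) = 1.951 W/m².
Before: T₁ = [1.951·0.36/(4σ)]^(1/4) = 41.95 K.
With α = 0.773, T₂ = 37.38 K.
Change: 37.38 − 41.95 = -4.568 K.

-5 K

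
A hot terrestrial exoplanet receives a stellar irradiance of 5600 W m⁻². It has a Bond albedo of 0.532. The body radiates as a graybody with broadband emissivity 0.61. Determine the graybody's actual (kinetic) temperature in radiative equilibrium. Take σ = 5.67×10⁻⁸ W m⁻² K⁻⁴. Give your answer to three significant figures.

Absorbed flux (global mean): S(1−α)/4 = 5600·0.468/4 = 655.2 W m⁻².
Radiative balance εσT⁴ = 655.2 gives T = [655.2/(0.61·σ)]^(1/4) = 371.0 K.

371 K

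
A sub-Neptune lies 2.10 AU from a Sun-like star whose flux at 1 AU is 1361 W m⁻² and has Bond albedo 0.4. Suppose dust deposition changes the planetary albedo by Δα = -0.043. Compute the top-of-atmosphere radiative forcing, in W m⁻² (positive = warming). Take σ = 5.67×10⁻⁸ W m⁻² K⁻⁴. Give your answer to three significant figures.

3.32 W m⁻²

By the inverse-square law, S = 1361/2.10² = 308.6 W m⁻².
ΔF = −(S/4)Δα = −(308.6/4)×(-0.043) = 3.318 W m⁻².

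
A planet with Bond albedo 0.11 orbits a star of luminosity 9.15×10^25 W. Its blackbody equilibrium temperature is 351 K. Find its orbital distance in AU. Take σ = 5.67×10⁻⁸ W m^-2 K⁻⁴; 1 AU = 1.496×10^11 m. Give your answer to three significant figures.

Required flux: S = 4σT⁴/(1−α) = 3868 W m^-2.
Then d = [L/(4πS)]^(1/2) = 4.339×10^10 m, i.e. 0.2900 AU.

0.290 AU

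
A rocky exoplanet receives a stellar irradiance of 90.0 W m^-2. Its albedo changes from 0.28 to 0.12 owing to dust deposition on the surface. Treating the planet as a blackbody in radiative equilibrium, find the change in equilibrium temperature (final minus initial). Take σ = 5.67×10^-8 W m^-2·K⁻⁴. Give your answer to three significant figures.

Initial: T₁ = [S(1−0.28)/(4σ)]^(1/4) = 130.0 K.
With α = 0.12, T₂ = 136.7 K.
ΔT = T₂ − T₁ = 6.689 K.

6.69 K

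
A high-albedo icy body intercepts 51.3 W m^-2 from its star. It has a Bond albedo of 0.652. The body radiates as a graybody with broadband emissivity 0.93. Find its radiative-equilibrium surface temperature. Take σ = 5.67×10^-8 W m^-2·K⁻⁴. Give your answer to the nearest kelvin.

The planet absorbs (1−α)S over its disc πR² and re-emits over 4πR², so the mean absorbed flux is (1−0.652)·51.30/4 = 4.463 W m^-2.
Radiative balance εσT⁴ = 4.463 gives T = [4.463/(0.93·σ)]^(1/4) = 95.92 K.

96 K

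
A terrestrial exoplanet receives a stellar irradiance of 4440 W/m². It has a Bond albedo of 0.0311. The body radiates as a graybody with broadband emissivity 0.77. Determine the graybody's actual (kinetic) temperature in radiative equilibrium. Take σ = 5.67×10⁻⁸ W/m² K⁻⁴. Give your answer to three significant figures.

The planet absorbs (1−α)S over its disc πR² and re-emits over 4πR², so the mean absorbed flux is (1−0.0311)·4440/4 = 1075 W/m².
Radiative balance εσT⁴ = 1075 gives T = [1075/(0.77·σ)]^(1/4) = 396.2 K.

396 kelvin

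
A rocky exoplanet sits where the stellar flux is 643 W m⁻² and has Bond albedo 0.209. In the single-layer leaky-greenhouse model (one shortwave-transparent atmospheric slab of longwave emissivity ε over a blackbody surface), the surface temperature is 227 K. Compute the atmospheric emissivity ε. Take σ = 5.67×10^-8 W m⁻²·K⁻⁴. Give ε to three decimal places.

0.311

Effective temperature: T_e = [S(1−α)/(4σ)]^(1/4) = 217.6 K.
Inverting T_s⁴ = 2T_e⁴/(2−ε): (T_e/T_s)⁴ = 0.8446, so ε = 2(1 − 0.8446) = 0.3108.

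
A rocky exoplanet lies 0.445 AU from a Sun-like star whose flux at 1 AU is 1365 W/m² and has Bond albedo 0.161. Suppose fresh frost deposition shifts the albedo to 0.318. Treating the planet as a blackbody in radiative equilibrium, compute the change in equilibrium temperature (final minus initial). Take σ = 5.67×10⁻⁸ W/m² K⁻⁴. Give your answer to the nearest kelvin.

-20 K

Flux at the orbit: S = 1365/(0.445)² = 6893 W/m².
Before: T₁ = [6893·0.839/(4σ)]^(1/4) = 399.6 K.
After:  T₂ = [6893·0.682/(4σ)]^(1/4) = 379.4 K.
ΔT = T₂ − T₁ = -20.17 K.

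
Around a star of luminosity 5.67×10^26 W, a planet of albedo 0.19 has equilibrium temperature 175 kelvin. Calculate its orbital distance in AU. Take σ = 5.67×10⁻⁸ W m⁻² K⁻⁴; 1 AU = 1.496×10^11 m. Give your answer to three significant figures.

Required flux: S = 4σT⁴/(1−α) = 262.6 W m⁻².
Then d = [L/(4πS)]^(1/2) = 4.145×10^11 m, i.e. 2.771 AU.

2.77 AU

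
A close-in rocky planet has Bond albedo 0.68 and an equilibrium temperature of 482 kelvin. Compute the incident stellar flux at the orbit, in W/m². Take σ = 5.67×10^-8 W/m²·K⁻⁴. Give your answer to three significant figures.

Invert the energy balance for S: S = 4σT⁴/(1−α).
The emitted flux is σT⁴ = 3060 W/m².
So S = 4×3060/(1−0.68) = 38250 W/m².

38300 W/m²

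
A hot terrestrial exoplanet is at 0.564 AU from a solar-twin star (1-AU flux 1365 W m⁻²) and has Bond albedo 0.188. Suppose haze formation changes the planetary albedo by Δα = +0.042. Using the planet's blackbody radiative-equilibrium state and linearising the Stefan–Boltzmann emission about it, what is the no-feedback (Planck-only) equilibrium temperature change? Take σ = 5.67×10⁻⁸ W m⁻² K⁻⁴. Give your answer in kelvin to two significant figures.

Flux at the orbit: S = 1365/(0.564)² = 4291 W m⁻².
The baseline emission temperature is T_e = 352.1 K.
The change in absorbed flux is Δ[S(1−α)/4] = −SΔα/4 = -45.06 W m⁻².
The Planck feedback parameter is 4σT_e³ = 9.897 W m⁻²/K.
So ΔT₀ = -45.06/9.897 = -4.55 K.

-4.6 K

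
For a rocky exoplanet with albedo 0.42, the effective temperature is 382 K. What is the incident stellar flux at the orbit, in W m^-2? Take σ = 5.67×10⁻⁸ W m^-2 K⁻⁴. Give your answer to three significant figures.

8330 W m^-2

Invert the energy balance for S: S = 4σT⁴/(1−α).
σT⁴ = 5.67×10⁻⁸·(382)⁴ = 1207 W m^-2.
S = 4·1207/0.58 = 8327 W m^-2.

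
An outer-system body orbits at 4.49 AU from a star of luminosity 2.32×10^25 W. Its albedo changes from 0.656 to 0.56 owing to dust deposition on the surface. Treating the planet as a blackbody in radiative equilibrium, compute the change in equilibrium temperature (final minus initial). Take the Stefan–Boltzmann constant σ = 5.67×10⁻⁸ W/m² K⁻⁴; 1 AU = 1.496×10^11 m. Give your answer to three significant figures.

3.17 kelvin

d = 4.49 × 1.496×10^11 m = 6.717×10^11 m.
Spreading L over a sphere of radius d: S = 2.32×10^25/(4π·6.72×10^11²) = 4.092 W/m².
With α = 0.656, T₁ = 49.91 K.
Final:   T₂ = [S(1−0.56)/(4σ)]^(1/4) = 53.08 K.
ΔT = T₂ − T₁ = 3.168 K.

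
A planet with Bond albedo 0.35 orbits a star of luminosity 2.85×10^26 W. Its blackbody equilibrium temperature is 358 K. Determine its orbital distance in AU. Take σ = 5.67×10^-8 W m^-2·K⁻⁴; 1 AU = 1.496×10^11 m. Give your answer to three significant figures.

0.420 AU

The flux needed for this T is 4σT⁴/(1−0.35) = 5731 W m^-2.
Then d = [L/(4πS)]^(1/2) = 6.291×10^10 m, i.e. 0.4205 AU.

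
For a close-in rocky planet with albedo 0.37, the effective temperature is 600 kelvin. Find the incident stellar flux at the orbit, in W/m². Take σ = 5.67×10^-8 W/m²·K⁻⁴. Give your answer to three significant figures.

46700 W/m²

From S(1−α)/4 = σT⁴: S = 4σT⁴/(1−α).
The emitted flux is σT⁴ = 7348 W/m².
So S = 4×7348/(1−0.37) = 46660 W/m².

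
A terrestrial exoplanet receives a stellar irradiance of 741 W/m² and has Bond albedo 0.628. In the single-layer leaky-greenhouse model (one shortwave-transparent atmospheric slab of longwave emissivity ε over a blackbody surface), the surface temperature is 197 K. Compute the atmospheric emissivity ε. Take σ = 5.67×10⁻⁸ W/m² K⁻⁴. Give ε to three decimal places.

0.386

Effective temperature: T_e = [S(1−α)/(4σ)]^(1/4) = 186.7 K.
Since (2−ε)/2 = (T_e/T_s)⁴ = 0.8070, ε = 0.3861.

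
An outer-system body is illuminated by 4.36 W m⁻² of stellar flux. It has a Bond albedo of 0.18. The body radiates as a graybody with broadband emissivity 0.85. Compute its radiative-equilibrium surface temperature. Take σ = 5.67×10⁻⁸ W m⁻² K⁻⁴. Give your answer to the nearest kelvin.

The planet absorbs (1−α)S over its disc πR² and re-emits over 4πR², so the mean absorbed flux is (1−0.18)·4.360/4 = 0.8938 W m⁻².
Equating to εσT⁴ with ε = 0.85: T = (0.8938/0.85σ)^(1/4) = 65.62 K.

66 kelvin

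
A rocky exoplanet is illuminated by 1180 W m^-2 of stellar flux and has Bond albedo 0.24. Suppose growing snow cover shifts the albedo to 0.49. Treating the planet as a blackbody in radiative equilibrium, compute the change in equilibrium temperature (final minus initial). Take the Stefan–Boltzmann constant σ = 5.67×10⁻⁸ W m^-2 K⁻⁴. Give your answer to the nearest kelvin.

-24 K

Before: T₁ = [1180·0.76/(4σ)]^(1/4) = 250.8 K.
Final:   T₂ = [S(1−0.49)/(4σ)]^(1/4) = 227.0 K.
Change: 227.0 − 250.8 = -23.80 K.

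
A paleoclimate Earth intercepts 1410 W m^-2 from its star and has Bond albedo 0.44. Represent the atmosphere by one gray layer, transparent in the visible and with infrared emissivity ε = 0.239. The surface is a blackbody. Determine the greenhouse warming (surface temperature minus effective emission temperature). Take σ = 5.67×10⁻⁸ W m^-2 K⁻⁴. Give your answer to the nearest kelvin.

Effective emission temperature (TOA balance): σT_e⁴ = S(1−α)/4 = 197.4 W m^-2 → T_e = 242.9 K.
The surface balance (absorbed SW + ε·downward IR = σT_s⁴) with T_a⁴ = T_s⁴/2 reduces to T_s = T_e·[2/(2−ε)]^¼ = 250.8 K.
T_s − T_e = 250.8 − 242.9 = 7.853 K.

8 K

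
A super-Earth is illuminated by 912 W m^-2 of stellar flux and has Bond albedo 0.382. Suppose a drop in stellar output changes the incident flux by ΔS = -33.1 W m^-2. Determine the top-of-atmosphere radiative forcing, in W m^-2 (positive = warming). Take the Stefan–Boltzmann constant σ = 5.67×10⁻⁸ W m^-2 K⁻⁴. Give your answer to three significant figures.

-5.11 W m^-2

Only a fraction (1−α) is absorbed and it's spread over 4πR², so ΔF = (1−α)ΔS/4 = -5.114 W m^-2.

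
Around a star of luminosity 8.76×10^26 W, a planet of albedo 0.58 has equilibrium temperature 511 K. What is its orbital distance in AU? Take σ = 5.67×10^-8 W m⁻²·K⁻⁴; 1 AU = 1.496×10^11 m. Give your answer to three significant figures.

Energy balance gives S = 4σT⁴/(1−α) = 36820 W m⁻².
Then d = [L/(4πS)]^(1/2) = 4.351×10^10 m, i.e. 0.2909 AU.

0.291 AU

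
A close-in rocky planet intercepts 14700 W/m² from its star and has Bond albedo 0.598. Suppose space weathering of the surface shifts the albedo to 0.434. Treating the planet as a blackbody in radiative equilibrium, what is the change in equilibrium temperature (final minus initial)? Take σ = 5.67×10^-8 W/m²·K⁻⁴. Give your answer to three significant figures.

35.9 K

With α = 0.598, T₁ = 401.8 K.
Final:   T₂ = [S(1−0.434)/(4σ)]^(1/4) = 437.6 K.
Change: 437.6 − 401.8 = 35.88 K.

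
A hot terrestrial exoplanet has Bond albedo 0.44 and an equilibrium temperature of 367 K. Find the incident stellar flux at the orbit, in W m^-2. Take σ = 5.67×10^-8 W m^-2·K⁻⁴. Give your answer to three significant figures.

7350 W m^-2

Invert the energy balance for S: S = 4σT⁴/(1−α).
The emitted flux is σT⁴ = 1029 W m^-2.
So S = 4×1029/(1−0.44) = 7347 W m^-2.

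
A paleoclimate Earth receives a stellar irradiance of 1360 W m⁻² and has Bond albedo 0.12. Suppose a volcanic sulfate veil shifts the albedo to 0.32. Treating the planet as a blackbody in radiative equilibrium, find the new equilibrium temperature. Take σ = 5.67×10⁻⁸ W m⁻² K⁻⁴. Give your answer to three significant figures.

253 K

T₂ = [S(1−α₂)/(4σ)]^(1/4) = [1360·0.68/(4σ)]^(1/4) = 252.7 K.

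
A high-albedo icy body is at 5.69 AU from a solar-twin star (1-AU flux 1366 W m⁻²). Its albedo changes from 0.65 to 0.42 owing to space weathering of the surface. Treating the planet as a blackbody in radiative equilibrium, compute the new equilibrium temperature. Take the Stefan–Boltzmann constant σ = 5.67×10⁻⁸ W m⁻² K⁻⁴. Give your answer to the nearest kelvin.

102 K

Flux at the orbit: S = 1366/(5.69)² = 42.19 W m⁻².
T₂ = [S(1−α₂)/(4σ)]^(1/4) = [42.19·0.58/(4σ)]^(1/4) = 101.9 K.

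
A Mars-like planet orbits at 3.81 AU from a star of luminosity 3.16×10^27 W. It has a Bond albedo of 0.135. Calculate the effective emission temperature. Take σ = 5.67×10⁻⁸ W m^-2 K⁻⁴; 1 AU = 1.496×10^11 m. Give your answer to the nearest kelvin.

Orbital distance: d = 3.81 AU = 5.700×10^11 m.
Spreading L over a sphere of radius d: S = 3.16×10^27/(4π·5.70×10^11²) = 774.0 W m^-2.
The planet absorbs (1−α)S over its disc πR² and re-emits over 4πR², so the mean absorbed flux is (1−0.135)·774.0/4 = 167.4 W m^-2.
Set σT⁴ = 167.4 → T = (167.4/σ)^(1/4) = 233.1 K.

233 K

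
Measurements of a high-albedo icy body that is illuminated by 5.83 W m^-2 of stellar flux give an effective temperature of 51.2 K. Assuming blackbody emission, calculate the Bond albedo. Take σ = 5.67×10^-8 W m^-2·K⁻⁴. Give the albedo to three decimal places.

0.733

Energy balance: S(1−α)/4 = σT⁴, so 1−α = 4σT⁴/S.
4σT⁴ = 4·5.67×10⁻⁸·(51.2)⁴ = 1.559 W m^-2.
Hence α = 1 − 1.559/5.830 = 0.7327.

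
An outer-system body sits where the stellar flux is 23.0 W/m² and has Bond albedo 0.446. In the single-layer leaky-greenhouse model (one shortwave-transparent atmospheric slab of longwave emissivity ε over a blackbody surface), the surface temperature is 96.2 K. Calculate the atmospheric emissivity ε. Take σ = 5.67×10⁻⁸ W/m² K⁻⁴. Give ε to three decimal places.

Effective temperature: T_e = [S(1−α)/(4σ)]^(1/4) = 86.58 K.
Since (2−ε)/2 = (T_e/T_s)⁴ = 0.6560, ε = 0.6880.

0.688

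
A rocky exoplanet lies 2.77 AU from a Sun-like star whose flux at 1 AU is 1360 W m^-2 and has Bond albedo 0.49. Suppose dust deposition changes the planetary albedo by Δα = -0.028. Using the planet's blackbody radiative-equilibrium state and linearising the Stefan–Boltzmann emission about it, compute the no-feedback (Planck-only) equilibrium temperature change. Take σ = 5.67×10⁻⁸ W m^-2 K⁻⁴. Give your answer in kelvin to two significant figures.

Irradiance scales as 1/d², so S = 1360 W m^-2 × (1/2.77)² = 177.2 W m^-2.
Reference equilibrium: T_e = [S(1−α)/(4σ)]^(1/4) = 141.3 K.
TOA radiative forcing: ΔF = −S·Δα/4 = −177.2·(-0.028)/4 = 1.241 W m^-2.
Linearising σT⁴ gives d(σT⁴)/dT = 4σT_e³ = 0.6398 W m^-2 per K.
So ΔT₀ = 1.241/0.6398 = 1.94 K.

1.9 kelvin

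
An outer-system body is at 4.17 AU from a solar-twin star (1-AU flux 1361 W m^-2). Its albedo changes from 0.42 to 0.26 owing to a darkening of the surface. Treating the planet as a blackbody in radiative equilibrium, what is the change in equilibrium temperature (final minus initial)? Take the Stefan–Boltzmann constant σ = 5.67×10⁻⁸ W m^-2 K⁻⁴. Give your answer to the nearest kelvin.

7 kelvin

Flux at the orbit: S = 1361/(4.17)² = 78.27 W m^-2.
With α = 0.42, T₁ = 118.9 K.
After:  T₂ = [78.27·0.74/(4σ)]^(1/4) = 126.4 K.
Change: 126.4 − 118.9 = 7.470 K.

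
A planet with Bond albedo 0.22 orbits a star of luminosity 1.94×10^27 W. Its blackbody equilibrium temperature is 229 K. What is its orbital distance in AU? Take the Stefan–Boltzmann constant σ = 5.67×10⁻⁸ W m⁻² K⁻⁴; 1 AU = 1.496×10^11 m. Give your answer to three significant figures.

The flux needed for this T is 4σT⁴/(1−0.22) = 799.6 W m⁻².
S = L/(4πd²) → d = √(L/4πS) = √(1.94×10^27/(4π·799.6)) = 4.394×10^11 m = 2.937 AU.

2.94 AU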